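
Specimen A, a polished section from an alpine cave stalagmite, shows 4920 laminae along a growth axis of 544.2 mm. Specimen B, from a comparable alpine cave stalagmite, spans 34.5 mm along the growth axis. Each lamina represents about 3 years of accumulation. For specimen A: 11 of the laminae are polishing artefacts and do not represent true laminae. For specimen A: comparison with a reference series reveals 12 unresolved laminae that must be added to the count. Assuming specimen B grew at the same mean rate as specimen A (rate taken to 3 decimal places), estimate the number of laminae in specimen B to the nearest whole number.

Specimen A: after corrections the count is 4920 − 11 + 12 = 4921 laminae.
Specimen A: 4921 laminae at 3 years each span 4921 × 3 = 14763 years.
A: Extension rate ≈ 544.2 / 14763 = 0.037 mm/yr.
B spans 34.5 / 0.037 = 932.43 years; at 3 years per lamina that is 932.43 / 3 ≈ 311 laminae.

311 laminae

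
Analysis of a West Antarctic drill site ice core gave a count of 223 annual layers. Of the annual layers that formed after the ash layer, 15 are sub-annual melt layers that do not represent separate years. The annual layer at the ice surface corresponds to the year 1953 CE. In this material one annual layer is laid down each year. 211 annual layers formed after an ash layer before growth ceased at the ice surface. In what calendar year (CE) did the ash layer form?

211 annual layers post-date the ash layer.
Excluding 15 false annual layers: 211 − 15 = 196.
Counting back 196 years from 1953 CE places the ash layer in 1953 − 196 = 1757 CE.

1757 CE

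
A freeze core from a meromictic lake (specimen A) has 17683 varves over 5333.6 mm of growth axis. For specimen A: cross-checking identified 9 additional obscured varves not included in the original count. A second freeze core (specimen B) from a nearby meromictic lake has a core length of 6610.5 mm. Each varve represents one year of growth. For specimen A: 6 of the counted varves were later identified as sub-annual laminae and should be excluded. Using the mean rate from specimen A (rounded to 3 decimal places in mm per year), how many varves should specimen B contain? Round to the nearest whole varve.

Specimen A: adjusted count: 17683 − 6 + 9 = 17686 varves.
A: 5333.6 mm over 17686 years gives 5333.6 / 17686 ≈ 0.302 mm/yr.
B spans 6610.5 / 0.302 = 21889.07 years ≈ 21889 varves.

21889 varves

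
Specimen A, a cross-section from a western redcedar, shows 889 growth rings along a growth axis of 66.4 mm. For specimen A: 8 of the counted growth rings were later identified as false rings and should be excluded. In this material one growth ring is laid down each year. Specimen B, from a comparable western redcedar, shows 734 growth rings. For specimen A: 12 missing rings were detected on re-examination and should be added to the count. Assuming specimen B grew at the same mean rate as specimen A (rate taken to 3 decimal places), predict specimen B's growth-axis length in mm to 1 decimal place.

Specimen A: adjusted count: 889 − 8 + 12 = 893 growth rings.
A: 66.4 mm over 893 years gives 66.4 / 893 ≈ 0.074 mm/year.
B's length ≈ 0.074 × 734 = 54.3 mm.

54.3 mm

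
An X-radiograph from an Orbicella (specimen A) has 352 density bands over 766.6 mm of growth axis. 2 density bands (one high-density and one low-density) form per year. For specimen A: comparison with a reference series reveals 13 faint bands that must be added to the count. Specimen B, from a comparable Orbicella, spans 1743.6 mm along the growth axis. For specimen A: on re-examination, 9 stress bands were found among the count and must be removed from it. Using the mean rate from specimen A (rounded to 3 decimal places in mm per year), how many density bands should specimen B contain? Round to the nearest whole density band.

Specimen A: after corrections the count is 352 − 9 + 13 = 356 density bands.
Specimen A: with 2 density bands per year, 356 / 2 = 178 years.
A: Mean rate = 766.6 mm / 178 years ≈ 4.307 mm/year.
Specimen B: 1743.6 mm / 4.307 mm per year = 404.83 years; at 2 density bands per year that is 404.83 × 2 ≈ 810 density bands.

810 density bands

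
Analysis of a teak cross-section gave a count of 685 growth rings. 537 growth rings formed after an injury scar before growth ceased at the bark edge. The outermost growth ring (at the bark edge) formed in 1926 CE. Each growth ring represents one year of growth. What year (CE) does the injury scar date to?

1389 CE

537 growth rings post-date the injury scar.
The growth ring at the bark edge is 1926 CE, so the injury scar dates to 1926 − 537 = 1389 CE.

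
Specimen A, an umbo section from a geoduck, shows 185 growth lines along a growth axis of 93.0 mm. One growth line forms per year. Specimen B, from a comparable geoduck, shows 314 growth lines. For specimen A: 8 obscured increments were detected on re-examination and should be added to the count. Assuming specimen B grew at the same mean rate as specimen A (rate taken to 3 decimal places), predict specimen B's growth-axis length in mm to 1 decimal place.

Specimen A: adjusted count: 185 + 8 = 193 growth lines.
A: 93.0 mm over 193 years gives 93.0 / 193 ≈ 0.482 mm per year.
B's length ≈ 0.482 × 314 = 151.3 mm.

151.3 mm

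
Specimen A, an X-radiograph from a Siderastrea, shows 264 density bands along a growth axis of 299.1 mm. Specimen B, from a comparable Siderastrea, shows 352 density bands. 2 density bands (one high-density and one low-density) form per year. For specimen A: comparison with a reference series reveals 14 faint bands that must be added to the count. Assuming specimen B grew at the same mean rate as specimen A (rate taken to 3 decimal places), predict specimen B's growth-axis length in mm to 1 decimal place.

Specimen A: true density band count = 264 + 14 = 278.
Specimen A: 278 density bands at 2 per year is 278 / 2 = 139 years.
A: 299.1 mm over 139 years gives 299.1 / 139 ≈ 2.152 mm per year.
Specimen B: with 2 density bands per year, 352 / 2 = 176 years. For B, 2.152 mm/year × 176 years = 378.8 mm.

378.8 mm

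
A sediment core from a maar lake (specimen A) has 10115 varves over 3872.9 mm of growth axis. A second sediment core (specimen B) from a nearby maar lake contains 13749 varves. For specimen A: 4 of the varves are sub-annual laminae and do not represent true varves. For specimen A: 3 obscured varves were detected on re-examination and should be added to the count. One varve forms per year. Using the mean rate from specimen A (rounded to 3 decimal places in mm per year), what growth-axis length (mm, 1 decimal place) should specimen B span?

5265.9 mm

Specimen A: correcting the raw count gives 10115 − 4 + 3 = 10114 true varves.
A: Extension rate ≈ 3872.9 / 10114 = 0.383 mm/year.
Length of B = 0.383 × 13749 = 5265.9 mm.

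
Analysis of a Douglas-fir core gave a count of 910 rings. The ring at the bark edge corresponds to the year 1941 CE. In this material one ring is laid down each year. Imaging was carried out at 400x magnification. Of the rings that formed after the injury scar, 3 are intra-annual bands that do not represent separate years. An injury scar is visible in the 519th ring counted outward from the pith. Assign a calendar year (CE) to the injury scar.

1553 CE

Between ring 519 and the bark edge there are 910 − 519 = 391 rings.
Excluding 3 false rings: 391 − 3 = 388.
Counting back 388 years from 1941 CE places the injury scar in 1941 − 388 = 1553 CE.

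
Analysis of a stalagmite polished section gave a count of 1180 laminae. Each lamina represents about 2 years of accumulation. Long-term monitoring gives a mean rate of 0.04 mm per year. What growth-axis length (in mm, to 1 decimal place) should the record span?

Multiplying by 2 years per lamina: 1180 × 2 = 2360 years.
Length ≈ 0.04 × 2360 = 94.4 mm.

94.4 mm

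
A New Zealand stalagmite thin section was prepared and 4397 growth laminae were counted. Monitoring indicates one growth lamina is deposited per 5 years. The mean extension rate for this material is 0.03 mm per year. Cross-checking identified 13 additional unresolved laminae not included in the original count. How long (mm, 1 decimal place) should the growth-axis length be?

Correcting the raw count gives 4397 + 13 = 4410 true growth laminae.
Multiplying by 5 years per growth lamina: 4410 × 5 = 22050 years.
Predicted length = 0.03 mm/year × 22050 years = 661.5 mm.

661.5 mm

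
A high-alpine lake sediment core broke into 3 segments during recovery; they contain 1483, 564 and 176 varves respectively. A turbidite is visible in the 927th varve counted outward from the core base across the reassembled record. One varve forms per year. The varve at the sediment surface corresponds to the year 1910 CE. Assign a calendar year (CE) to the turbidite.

614 CE

Total varves = 1483 + 564 + 176 = 2223.
Between varve 927 and the sediment surface there are 2223 − 927 = 1296 varves.
The varve at the sediment surface is 1910 CE, so the turbidite dates to 1910 − 1296 = 614 CE.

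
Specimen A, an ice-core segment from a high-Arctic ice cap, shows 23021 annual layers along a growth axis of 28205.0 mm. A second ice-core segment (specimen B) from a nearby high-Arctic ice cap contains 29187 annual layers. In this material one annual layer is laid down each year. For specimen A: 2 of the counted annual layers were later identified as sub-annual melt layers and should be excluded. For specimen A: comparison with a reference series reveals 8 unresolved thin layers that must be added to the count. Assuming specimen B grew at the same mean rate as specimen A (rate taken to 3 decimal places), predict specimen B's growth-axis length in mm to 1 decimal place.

35754.1 mm

Specimen A: true annual layer count = 23021 − 2 + 8 = 23027.
A: 28205.0 mm over 23027 years gives 28205.0 / 23027 ≈ 1.225 mm/year.
Length of B = 1.225 × 29187 = 35754.1 mm.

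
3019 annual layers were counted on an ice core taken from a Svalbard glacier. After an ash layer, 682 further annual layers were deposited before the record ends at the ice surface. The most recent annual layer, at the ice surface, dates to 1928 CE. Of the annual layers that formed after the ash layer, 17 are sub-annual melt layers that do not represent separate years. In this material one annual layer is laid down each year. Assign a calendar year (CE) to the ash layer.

There are 682 annual layers younger than the ash layer.
Removing the 17 false annual layers leaves 682 − 17 = 665 true annual layers beyond the ash layer.
Counting back 665 years from 1928 CE places the ash layer in 1928 − 665 = 1263 CE.

1263 CE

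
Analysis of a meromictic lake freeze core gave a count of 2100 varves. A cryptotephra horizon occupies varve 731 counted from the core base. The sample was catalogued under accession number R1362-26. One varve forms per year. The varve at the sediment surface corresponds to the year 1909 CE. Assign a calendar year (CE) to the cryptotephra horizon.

2100 − 731 = 1369 varves lie beyond the cryptotephra horizon toward the sediment surface.
1909 − 1369 = 540 CE.

540 CE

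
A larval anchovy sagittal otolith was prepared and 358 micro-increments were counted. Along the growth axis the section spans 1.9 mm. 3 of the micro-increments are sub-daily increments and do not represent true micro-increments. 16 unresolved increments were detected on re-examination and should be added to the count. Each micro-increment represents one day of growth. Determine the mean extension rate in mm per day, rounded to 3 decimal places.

True micro-increment count = 358 − 3 + 16 = 371.
Extension rate ≈ 1.9 / 371 = 0.005 mm per day.

0.005 mm per day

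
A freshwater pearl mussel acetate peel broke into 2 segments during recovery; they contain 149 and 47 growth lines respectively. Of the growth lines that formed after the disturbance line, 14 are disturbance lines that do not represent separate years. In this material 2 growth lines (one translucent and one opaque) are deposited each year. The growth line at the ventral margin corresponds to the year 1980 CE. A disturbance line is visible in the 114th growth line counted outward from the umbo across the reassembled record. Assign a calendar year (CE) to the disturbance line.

Total growth lines = 149 + 47 = 196.
Between growth line 114 and the ventral margin there are 196 − 114 = 82 growth lines.
82 − 14 false = 68 true growth lines after the disturbance line.
Dividing by 2 growth lines per year: 68 / 2 = 34 years.
The growth line at the ventral margin is 1980 CE, so the disturbance line dates to 1980 − 34 = 1946 CE.

1946 CE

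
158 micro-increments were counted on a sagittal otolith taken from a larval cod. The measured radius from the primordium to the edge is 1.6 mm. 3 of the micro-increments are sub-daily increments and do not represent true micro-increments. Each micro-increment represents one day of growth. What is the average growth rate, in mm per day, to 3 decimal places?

0.010 mm per day

Correcting the raw count gives 158 − 3 = 155 true micro-increments.
1.6 mm over 155 days gives 1.6 / 155 ≈ 0.010 mm per day.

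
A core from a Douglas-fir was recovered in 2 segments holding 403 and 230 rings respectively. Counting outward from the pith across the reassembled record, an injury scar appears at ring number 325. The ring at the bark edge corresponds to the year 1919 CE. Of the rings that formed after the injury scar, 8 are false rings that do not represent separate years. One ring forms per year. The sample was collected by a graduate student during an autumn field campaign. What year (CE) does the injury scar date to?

1619 CE

Total rings = 403 + 230 = 633.
Between ring 325 and the bark edge there are 633 − 325 = 308 rings.
Excluding 8 false rings: 308 − 8 = 300.
Counting back 300 years from 1919 CE places the injury scar in 1919 − 300 = 1619 CE.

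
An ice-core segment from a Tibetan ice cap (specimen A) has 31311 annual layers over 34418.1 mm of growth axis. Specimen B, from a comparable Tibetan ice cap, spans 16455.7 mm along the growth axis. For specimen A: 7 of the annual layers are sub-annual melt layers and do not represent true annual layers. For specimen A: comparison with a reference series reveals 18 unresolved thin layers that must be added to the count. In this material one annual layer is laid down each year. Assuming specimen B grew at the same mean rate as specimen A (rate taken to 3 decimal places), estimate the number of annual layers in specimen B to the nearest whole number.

14973 annual layers

Specimen A: adjusted count: 31311 − 7 + 18 = 31322 annual layers.
A: Mean rate = 34418.1 mm / 31322 years ≈ 1.099 mm/yr.
For B, 16455.7 / 1.099 = 14973.34 years ≈ 14973 annual layers.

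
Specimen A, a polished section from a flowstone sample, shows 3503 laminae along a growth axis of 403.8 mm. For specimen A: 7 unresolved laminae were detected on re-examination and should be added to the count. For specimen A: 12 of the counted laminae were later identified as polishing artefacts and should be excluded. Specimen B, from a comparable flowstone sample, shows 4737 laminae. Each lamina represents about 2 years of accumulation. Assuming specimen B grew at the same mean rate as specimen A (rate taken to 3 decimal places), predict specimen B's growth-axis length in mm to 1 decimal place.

Specimen A: true lamina count = 3503 − 12 + 7 = 3498.
Specimen A: at 2 years per lamina, 3498 × 2 = 6996 years.
A: 403.8 mm over 6996 years gives 403.8 / 6996 ≈ 0.058 mm/yr.
Specimen B: 4737 laminae at 2 years each span 4737 × 2 = 9474 years. B's length ≈ 0.058 × 9474 = 549.5 mm.

549.5 mm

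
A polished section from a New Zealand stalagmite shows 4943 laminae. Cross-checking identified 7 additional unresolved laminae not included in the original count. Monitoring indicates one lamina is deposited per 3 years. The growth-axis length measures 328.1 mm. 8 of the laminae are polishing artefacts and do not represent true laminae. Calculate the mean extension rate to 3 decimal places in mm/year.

Adjusted count: 4943 − 8 + 7 = 4942 laminae.
At 3 years per lamina, 4942 × 3 = 14826 years.
328.1 mm over 14826 years gives 328.1 / 14826 ≈ 0.022 mm/year.

0.022 mm/year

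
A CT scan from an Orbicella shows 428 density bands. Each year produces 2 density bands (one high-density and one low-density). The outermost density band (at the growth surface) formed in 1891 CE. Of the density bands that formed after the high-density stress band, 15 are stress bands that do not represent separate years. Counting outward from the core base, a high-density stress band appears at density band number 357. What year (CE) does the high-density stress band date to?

Between density band 357 and the growth surface there are 428 − 357 = 71 density bands.
Removing the 15 false density bands leaves 71 − 15 = 56 true density bands beyond the high-density stress band.
56 density bands at 2 per year is 56 / 2 = 28 years.
Counting back 28 years from 1891 CE places the high-density stress band in 1891 − 28 = 1863 CE.

1863 CE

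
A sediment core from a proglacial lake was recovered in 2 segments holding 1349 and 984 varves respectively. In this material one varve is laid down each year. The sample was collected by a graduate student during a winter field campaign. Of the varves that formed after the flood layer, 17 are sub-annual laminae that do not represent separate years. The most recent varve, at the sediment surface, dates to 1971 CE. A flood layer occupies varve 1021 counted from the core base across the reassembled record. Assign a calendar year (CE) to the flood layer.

Total varves = 1349 + 984 = 2333.
Between varve 1021 and the sediment surface there are 2333 − 1021 = 1312 varves.
Excluding 17 false varves: 1312 − 17 = 1295.
The varve at the sediment surface is 1971 CE, so the flood layer dates to 1971 − 1295 = 676 CE.

676 CE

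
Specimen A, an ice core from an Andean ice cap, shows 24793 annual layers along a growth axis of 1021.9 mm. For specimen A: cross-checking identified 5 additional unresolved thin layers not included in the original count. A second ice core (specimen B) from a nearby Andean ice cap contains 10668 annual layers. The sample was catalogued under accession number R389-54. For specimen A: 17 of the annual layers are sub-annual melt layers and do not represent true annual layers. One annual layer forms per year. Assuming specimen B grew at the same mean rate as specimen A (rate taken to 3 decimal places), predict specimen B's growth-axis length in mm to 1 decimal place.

437.4 mm

Specimen A: after corrections the count is 24793 − 17 + 5 = 24781 annual layers.
A: 1021.9 mm over 24781 years gives 1021.9 / 24781 ≈ 0.041 mm/year.
Length of B = 0.041 × 10668 = 437.4 mm.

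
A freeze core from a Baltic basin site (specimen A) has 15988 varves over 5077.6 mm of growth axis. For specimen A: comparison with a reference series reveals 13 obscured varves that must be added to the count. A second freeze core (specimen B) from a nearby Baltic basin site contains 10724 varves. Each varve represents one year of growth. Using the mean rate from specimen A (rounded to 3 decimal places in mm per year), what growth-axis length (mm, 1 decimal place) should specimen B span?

3399.5 mm

Specimen A: correcting the raw count gives 15988 + 13 = 16001 true varves.
A: Extension rate ≈ 5077.6 / 16001 = 0.317 mm per year.
For B, 0.317 mm/year × 10724 years = 3399.5 mm.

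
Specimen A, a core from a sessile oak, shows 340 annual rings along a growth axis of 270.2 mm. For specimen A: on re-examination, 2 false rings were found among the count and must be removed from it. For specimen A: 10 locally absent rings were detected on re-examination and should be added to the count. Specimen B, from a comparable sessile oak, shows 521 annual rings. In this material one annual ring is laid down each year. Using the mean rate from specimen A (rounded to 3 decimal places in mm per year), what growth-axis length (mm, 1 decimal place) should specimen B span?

Specimen A: after corrections the count is 340 − 2 + 10 = 348 annual rings.
A: 270.2 mm over 348 years gives 270.2 / 348 ≈ 0.776 mm/year.
For B, 0.776 mm/year × 521 years = 404.3 mm.

404.3 mm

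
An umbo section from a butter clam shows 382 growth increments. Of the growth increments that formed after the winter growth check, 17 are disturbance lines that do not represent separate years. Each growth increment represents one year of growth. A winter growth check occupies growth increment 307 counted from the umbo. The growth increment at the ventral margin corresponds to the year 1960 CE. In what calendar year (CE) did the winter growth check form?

Between growth increment 307 and the ventral margin there are 382 − 307 = 75 growth increments.
75 − 17 false = 58 true growth increments after the winter growth check.
1960 − 58 = 1902 CE.

1902 CE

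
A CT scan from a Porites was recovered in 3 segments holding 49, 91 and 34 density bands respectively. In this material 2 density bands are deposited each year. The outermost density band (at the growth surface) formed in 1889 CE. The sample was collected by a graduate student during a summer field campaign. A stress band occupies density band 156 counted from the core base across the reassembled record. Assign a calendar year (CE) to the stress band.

1880 CE

Total density bands = 49 + 91 + 34 = 174.
174 − 156 = 18 density bands lie beyond the stress band toward the growth surface.
18 density bands at 2 per year is 18 / 2 = 9 years.
The density band at the growth surface is 1889 CE, so the stress band dates to 1889 − 9 = 1880 CE.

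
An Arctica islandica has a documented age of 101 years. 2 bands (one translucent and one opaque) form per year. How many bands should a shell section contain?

202 bands

Expected bands: 101 × 2 = 202.
So 202 bands should be present.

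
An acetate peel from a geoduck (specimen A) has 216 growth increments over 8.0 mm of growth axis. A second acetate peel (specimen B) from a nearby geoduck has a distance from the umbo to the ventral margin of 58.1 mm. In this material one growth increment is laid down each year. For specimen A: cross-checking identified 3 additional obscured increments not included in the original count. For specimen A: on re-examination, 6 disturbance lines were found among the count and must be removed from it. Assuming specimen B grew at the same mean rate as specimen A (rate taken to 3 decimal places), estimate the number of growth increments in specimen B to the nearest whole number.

1529 growth increments

Specimen A: correcting the raw count gives 216 − 6 + 3 = 213 true growth increments.
A: Mean rate = 8.0 mm / 213 years ≈ 0.038 mm per year.
B spans 58.1 / 0.038 = 1528.95 years ≈ 1529 growth increments.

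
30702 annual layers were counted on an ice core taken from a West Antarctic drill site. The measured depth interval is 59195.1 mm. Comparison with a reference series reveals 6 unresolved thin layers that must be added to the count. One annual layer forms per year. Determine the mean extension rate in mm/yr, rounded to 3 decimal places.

1.928 mm/yr

Adjusted count: 30702 + 6 = 30708 annual layers.
Mean rate = 59195.1 mm / 30708 years ≈ 1.928 mm/yr.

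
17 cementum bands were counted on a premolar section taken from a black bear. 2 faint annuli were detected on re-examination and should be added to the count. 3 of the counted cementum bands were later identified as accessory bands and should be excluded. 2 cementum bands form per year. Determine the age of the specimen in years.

After corrections the count is 17 − 3 + 2 = 16 cementum bands.
Dividing by 2 cementum bands per year: 16 / 2 = 8 years.

8 yr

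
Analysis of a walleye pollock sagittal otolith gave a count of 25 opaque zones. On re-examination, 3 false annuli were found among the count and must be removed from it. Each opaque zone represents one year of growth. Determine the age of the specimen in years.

Correcting the raw count gives 25 − 3 = 22 true opaque zones.
One opaque zone per year makes the duration 22 years.

22 years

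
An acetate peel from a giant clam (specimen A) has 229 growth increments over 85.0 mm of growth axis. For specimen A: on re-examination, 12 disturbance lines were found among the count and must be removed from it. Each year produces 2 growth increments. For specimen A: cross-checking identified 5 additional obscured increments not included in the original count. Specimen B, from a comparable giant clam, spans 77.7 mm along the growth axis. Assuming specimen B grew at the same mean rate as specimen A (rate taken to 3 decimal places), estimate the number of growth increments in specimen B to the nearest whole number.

203 growth increments

Specimen A: correcting the raw count gives 229 − 12 + 5 = 222 true growth increments.
Specimen A: 222 growth increments at 2 per year is 222 / 2 = 111 years.
A: 85.0 mm over 111 years gives 85.0 / 111 ≈ 0.766 mm/yr.
For B, 77.7 / 0.766 = 101.44 years; at 2 growth increments per year that is 101.44 × 2 ≈ 203 growth increments.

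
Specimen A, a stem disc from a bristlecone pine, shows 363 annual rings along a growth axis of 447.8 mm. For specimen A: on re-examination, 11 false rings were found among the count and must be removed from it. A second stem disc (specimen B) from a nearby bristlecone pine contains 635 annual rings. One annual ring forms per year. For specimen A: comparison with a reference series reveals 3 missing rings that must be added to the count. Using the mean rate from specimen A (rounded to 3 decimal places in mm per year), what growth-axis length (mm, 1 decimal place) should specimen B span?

Specimen A: correcting the raw count gives 363 − 11 + 3 = 355 true annual rings.
A: Mean rate = 447.8 mm / 355 years ≈ 1.261 mm per year.
B's length ≈ 1.261 × 635 = 800.7 mm.

800.7 mm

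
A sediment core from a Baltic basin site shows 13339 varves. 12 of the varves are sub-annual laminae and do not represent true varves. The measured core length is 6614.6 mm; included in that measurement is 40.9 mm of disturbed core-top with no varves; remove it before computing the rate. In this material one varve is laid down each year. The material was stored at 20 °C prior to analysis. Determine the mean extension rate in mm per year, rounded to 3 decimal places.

Adjusted count: 13339 − 12 = 13327 varves.
The growth record spans 6614.6 − 40.9 = 6573.7 mm.
Mean rate = 6573.7 mm / 13327 years ≈ 0.493 mm per year.

0.493 mm per year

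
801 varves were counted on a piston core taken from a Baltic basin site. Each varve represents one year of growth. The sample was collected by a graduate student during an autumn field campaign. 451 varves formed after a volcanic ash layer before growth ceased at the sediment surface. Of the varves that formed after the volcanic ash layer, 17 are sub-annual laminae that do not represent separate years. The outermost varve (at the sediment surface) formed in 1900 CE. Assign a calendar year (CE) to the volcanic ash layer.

1466 CE

451 varves formed after the volcanic ash layer.
Removing the 17 false varves leaves 451 − 17 = 434 true varves beyond the volcanic ash layer.
Counting back 434 years from 1900 CE places the volcanic ash layer in 1900 − 434 = 1466 CE.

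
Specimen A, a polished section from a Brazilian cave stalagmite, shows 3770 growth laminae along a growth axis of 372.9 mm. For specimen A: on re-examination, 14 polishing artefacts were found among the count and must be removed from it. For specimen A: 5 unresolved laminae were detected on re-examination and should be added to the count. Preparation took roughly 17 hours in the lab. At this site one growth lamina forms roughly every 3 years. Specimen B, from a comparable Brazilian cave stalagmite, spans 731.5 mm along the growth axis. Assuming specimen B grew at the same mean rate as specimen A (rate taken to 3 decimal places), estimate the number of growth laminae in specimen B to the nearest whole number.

7389 growth laminae

Specimen A: correcting the raw count gives 3770 − 14 + 5 = 3761 true growth laminae.
Specimen A: multiplying by 3 years per growth lamina: 3761 × 3 = 11283 years.
A: Extension rate ≈ 372.9 / 11283 = 0.033 mm/yr.
B spans 731.5 / 0.033 = 22166.67 years; at 3 years per growth lamina that is 22166.67 / 3 ≈ 7389 growth laminae.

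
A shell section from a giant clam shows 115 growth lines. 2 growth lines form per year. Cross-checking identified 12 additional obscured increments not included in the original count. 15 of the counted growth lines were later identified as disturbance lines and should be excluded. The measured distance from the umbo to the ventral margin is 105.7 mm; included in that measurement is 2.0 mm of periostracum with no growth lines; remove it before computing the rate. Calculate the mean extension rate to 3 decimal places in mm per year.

True growth line count = 115 − 15 + 12 = 112.
With 2 growth lines per year, 112 / 2 = 56 years.
Net length = 105.7 − 2.0 = 103.7 mm.
Mean rate = 103.7 mm / 56 years ≈ 1.852 mm per year.

1.852 mm per year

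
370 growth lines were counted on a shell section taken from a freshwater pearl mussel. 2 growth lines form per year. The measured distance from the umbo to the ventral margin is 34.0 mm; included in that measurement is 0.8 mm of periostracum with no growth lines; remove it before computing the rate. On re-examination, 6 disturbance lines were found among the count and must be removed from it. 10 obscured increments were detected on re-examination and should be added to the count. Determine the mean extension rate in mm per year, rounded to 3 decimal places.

Correcting the raw count gives 370 − 6 + 10 = 374 true growth lines.
374 growth lines at 2 per year is 374 / 2 = 187 years.
Removing the 0.8 mm offcut leaves 34.0 − 0.8 = 33.2 mm.
Mean rate = 33.2 mm / 187 years ≈ 0.178 mm per year.

0.178 mm per year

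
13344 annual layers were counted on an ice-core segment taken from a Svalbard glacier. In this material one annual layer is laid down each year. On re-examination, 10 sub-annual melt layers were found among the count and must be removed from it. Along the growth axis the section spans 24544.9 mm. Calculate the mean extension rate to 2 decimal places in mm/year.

Correcting the raw count gives 13344 − 10 = 13334 true annual layers.
24544.9 mm over 13334 years gives 24544.9 / 13334 ≈ 1.84 mm/year.

1.84 mm/year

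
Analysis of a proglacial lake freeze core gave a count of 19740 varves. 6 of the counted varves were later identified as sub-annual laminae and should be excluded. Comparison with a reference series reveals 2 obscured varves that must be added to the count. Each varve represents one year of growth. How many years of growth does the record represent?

19736 yr

True varve count = 19740 − 6 + 2 = 19736.
At one varve per year, that is 19736 years.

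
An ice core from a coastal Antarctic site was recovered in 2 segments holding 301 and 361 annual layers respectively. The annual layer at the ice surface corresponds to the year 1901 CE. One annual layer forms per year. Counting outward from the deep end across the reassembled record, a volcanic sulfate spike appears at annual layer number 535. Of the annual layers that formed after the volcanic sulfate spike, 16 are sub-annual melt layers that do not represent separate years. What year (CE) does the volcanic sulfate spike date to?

Total annual layers = 301 + 361 = 662.
Between annual layer 535 and the ice surface there are 662 − 535 = 127 annual layers.
Removing the 16 false annual layers leaves 127 − 16 = 111 true annual layers beyond the volcanic sulfate spike.
The annual layer at the ice surface is 1901 CE, so the volcanic sulfate spike dates to 1901 − 111 = 1790 CE.

1790 CE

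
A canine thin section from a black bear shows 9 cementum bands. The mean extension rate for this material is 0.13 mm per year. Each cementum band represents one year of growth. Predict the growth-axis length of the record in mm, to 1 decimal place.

1.2 mm

The record spans 9 years at 0.13 mm per year.
Length ≈ 0.13 × 9 = 1.2 mm.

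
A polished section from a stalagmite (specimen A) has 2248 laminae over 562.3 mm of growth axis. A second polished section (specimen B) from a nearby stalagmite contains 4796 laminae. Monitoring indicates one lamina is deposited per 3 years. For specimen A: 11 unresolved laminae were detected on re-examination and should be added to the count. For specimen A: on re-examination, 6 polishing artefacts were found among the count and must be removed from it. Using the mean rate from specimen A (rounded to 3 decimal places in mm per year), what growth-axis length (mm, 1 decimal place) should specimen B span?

Specimen A: adjusted count: 2248 − 6 + 11 = 2253 laminae.
Specimen A: at 3 years per lamina, 2253 × 3 = 6759 years.
A: Extension rate ≈ 562.3 / 6759 = 0.083 mm/year.
Specimen B: 4796 laminae at 3 years each span 4796 × 3 = 14388 years. Length of B = 0.083 × 14388 = 1194.2 mm.

1194.2 mm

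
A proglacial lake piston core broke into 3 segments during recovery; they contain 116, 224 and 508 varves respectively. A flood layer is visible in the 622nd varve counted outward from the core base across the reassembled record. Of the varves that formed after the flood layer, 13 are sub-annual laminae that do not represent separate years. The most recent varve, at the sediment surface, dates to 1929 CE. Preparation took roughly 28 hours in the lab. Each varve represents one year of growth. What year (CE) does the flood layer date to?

Total varves = 116 + 224 + 508 = 848.
848 − 622 = 226 varves lie beyond the flood layer toward the sediment surface.
Removing the 13 false varves leaves 226 − 13 = 213 true varves beyond the flood layer.
Counting back 213 years from 1929 CE places the flood layer in 1929 − 213 = 1716 CE.

1716 CE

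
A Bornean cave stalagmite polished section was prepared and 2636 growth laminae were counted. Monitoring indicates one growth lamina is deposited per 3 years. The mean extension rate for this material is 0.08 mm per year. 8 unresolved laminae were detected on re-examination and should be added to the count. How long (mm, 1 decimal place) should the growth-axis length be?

After corrections the count is 2636 + 8 = 2644 growth laminae.
At 3 years per growth lamina, 2644 × 3 = 7932 years.
Length ≈ 0.08 × 7932 = 634.6 mm.

634.6 mm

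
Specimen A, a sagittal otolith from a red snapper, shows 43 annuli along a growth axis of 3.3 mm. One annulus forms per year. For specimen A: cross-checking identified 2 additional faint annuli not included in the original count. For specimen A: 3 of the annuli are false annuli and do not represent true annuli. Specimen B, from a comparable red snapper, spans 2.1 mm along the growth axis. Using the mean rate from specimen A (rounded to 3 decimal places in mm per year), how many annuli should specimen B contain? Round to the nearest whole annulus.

27 annuli

Specimen A: adjusted count: 43 − 3 + 2 = 42 annuli.
A: Mean rate = 3.3 mm / 42 years ≈ 0.079 mm/yr.
For B, 2.1 / 0.079 = 26.58 years ≈ 27 annuli.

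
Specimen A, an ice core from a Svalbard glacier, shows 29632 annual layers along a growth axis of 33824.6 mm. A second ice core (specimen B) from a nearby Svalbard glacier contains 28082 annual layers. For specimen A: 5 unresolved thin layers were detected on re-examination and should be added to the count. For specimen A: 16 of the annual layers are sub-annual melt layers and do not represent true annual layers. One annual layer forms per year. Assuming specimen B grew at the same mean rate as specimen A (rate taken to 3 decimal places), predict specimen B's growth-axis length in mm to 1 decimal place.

32069.6 mm

Specimen A: adjusted count: 29632 − 16 + 5 = 29621 annual layers.
A: Extension rate ≈ 33824.6 / 29621 = 1.142 mm/yr.
For B, 1.142 mm/year × 28082 years = 32069.6 mm.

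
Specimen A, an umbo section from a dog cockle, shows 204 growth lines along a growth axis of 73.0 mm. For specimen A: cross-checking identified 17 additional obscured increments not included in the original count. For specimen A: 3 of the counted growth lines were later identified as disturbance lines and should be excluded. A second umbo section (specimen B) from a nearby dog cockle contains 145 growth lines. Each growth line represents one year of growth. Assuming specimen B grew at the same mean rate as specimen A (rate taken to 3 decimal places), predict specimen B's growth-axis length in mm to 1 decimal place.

Specimen A: after corrections the count is 204 − 3 + 17 = 218 growth lines.
A: Extension rate ≈ 73.0 / 218 = 0.335 mm per year.
B's length ≈ 0.335 × 145 = 48.6 mm.

48.6 mm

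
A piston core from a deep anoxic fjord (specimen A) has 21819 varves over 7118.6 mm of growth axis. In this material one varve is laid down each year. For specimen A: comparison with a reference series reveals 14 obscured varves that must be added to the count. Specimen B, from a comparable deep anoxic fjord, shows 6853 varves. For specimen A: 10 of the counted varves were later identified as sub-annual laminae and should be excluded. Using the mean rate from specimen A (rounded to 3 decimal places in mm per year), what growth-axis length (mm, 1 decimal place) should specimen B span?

2234.1 mm

Specimen A: correcting the raw count gives 21819 − 10 + 14 = 21823 true varves.
A: Mean rate = 7118.6 mm / 21823 years ≈ 0.326 mm per year.
B's length ≈ 0.326 × 6853 = 2234.1 mm.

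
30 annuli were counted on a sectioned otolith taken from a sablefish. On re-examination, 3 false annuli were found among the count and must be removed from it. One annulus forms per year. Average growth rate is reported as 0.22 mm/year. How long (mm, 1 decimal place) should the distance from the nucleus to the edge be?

5.9 mm

After corrections the count is 30 − 3 = 27 annuli.
27 years at 0.22 mm/year gives 0.22 × 27 = 5.9 mm.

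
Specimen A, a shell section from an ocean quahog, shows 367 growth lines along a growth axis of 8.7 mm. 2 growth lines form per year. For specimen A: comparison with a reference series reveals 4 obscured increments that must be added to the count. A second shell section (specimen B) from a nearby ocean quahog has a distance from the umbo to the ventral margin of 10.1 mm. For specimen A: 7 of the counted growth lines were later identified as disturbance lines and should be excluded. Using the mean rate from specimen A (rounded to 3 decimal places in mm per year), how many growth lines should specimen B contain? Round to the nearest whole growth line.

421 growth lines

Specimen A: true growth line count = 367 − 7 + 4 = 364.
Specimen A: with 2 growth lines per year, 364 / 2 = 182 years.
A: Extension rate ≈ 8.7 / 182 = 0.048 mm/yr.
Specimen B: 10.1 mm / 0.048 mm per year = 210.42 years; at 2 growth lines per year that is 210.42 × 2 ≈ 421 growth lines.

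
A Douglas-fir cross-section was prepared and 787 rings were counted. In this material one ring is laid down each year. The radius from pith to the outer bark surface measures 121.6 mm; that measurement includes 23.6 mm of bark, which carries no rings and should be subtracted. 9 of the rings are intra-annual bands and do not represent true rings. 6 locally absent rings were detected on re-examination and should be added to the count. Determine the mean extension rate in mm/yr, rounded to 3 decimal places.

0.125 mm/yr

Adjusted count: 787 − 9 + 6 = 784 rings.
The growth record spans 121.6 − 23.6 = 98.0 mm.
Mean rate = 98.0 mm / 784 years ≈ 0.125 mm/yr.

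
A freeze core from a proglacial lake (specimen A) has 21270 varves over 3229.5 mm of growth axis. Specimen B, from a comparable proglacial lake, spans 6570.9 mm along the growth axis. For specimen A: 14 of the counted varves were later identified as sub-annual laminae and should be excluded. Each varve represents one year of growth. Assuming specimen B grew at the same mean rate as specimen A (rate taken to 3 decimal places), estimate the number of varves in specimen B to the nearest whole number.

43230 varves

Specimen A: true varve count = 21270 − 14 = 21256.
A: Extension rate ≈ 3229.5 / 21256 = 0.152 mm/year.
B spans 6570.9 / 0.152 = 43229.61 years ≈ 43230 varves.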